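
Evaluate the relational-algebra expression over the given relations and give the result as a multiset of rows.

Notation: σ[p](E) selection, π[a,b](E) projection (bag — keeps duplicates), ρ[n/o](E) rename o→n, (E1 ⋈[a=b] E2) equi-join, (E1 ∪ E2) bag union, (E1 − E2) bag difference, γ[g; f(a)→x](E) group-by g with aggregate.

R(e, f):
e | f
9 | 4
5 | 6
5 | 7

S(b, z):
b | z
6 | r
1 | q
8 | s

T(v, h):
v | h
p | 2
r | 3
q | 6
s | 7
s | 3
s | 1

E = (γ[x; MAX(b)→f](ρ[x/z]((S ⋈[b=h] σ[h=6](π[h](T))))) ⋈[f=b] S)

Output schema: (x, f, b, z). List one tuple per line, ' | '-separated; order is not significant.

Subexpression sizes:
  S → 3
  T → 6
  π[h](T) → 6
  σ[h=6](π[h](T)) → 1
  (S ⋈[b=h] σ[h=6](π[h](T))) → 1
  ρ[x/z]((S ⋈[b=h] σ[h=6](π[h](T)))) → 1
  γ[x; MAX(b)→f](ρ[x/z]((S ⋈[b=h] σ[h=6](π[h](T))))) → 1
  S → 3
  (γ[x; MAX(b)→f](ρ[x/z]((S ⋈[b=h] σ[h=6](π[h](T))))) ⋈[f=b] S) → 1

== RESULT ==
x | f | b | z
r | 6 | 6 | r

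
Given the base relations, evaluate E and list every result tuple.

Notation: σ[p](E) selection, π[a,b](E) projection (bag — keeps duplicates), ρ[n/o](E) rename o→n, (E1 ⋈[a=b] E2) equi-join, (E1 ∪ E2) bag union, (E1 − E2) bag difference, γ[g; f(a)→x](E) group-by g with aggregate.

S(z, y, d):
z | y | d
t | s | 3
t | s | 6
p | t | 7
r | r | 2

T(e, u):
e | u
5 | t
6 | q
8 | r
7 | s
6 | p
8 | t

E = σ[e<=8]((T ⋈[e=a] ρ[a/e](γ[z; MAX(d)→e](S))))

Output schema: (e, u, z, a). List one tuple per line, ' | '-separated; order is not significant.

Subexpression sizes:
  T → 6
  S → 4
  γ[z; MAX(d)→e](S) → 3
  ρ[a/e](γ[z; MAX(d)→e](S)) → 3
  (T ⋈[e=a] ρ[a/e](γ[z; MAX(d)→e](S))) → 3
  σ[e<=8]((T ⋈[e=a] ρ[a/e](γ[z; MAX(d)→e](S)))) → 3

== RESULT ==
e | u | z | a
6 | p | t | 6
6 | q | t | 6
7 | s | p | 7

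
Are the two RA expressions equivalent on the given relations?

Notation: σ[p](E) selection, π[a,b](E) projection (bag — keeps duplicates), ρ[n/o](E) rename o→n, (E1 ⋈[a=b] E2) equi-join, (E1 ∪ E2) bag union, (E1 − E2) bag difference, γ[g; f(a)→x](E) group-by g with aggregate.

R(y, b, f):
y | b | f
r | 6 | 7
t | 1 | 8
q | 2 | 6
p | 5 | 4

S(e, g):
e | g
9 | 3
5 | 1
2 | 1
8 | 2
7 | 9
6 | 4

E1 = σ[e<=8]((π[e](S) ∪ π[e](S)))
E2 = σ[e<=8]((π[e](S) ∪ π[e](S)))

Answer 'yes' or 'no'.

E1 row counts bottom-up:
  S → 6
  π[e](S) → 6
  S → 6
  π[e](S) → 6
  (π[e](S) ∪ π[e](S)) → 12
  σ[e<=8]((π[e](S) ∪ π[e](S))) → 10
E2 row counts bottom-up:
  S → 6
  π[e](S) → 6
  S → 6
  π[e](S) → 6
  (π[e](S) ∪ π[e](S)) → 12
  σ[e<=8]((π[e](S) ∪ π[e](S))) → 10

E1 and E2 produce the same multiset:
e
2
2
5
5
6
6
7
7
8
8

yes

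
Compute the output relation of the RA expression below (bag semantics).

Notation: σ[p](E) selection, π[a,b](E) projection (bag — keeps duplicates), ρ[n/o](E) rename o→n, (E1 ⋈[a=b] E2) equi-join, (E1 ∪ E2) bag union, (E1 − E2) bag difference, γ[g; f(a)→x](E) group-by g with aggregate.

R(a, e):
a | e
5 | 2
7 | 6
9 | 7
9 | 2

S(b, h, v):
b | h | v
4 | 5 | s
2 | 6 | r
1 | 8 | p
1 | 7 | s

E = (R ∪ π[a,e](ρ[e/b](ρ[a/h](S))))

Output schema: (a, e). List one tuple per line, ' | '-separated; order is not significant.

Per-node cardinality:
  R → 4
  S → 4
  ρ[a/h](S) → 4
  ρ[e/b](ρ[a/h](S)) → 4
  π[a,e](ρ[e/b](ρ[a/h](S))) → 4
  (R ∪ π[a,e](ρ[e/b](ρ[a/h](S)))) → 8

== RESULT ==
a | e
5 | 2
5 | 4
6 | 2
7 | 1
7 | 6
8 | 1
9 | 2
9 | 7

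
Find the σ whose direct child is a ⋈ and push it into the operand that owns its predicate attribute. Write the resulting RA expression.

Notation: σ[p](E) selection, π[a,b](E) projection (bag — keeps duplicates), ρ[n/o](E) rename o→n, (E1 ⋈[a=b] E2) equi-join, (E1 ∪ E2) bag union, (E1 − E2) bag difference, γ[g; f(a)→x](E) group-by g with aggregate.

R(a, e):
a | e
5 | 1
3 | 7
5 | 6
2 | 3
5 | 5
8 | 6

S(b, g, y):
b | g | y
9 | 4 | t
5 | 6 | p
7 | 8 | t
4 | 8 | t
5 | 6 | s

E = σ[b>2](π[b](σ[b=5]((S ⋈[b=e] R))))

σ filters on b, owned by the left side.
E' = σ[b>2](π[b]((σ[b=5](S) ⋈[b=e] R)))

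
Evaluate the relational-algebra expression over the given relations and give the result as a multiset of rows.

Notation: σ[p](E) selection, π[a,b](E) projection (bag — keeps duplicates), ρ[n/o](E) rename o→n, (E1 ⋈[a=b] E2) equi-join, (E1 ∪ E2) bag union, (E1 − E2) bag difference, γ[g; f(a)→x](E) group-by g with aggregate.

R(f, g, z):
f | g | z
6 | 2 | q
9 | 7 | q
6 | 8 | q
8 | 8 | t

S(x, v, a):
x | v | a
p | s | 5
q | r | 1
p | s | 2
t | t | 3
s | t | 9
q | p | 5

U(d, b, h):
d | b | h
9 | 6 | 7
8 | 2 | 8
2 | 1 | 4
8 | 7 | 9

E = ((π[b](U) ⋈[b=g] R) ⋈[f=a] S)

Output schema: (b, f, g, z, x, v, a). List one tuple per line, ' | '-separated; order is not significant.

Stepwise |·|:
  U → 4
  π[b](U) → 4
  R → 4
  (π[b](U) ⋈[b=g] R) → 2
  S → 6
  ((π[b](U) ⋈[b=g] R) ⋈[f=a] S) → 1

== RESULT ==
b | f | g | z | x | v | a
7 | 9 | 7 | q | s | t | 9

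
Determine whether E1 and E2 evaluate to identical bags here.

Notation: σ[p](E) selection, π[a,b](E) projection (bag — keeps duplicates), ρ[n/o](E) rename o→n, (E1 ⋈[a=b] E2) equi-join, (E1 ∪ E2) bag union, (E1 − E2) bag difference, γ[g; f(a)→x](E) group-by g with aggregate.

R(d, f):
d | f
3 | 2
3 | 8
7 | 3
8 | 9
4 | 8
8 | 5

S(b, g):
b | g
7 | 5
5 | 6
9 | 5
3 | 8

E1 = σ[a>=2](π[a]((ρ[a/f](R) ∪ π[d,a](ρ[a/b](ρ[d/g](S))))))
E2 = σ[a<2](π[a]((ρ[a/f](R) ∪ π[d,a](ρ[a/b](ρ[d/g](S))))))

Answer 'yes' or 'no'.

E1 per-node cardinality:
  R → 6
  ρ[a/f](R) → 6
  S → 4
  ρ[d/g](S) → 4
  ρ[a/b](ρ[d/g](S)) → 4
  π[d,a](ρ[a/b](ρ[d/g](S))) → 4
  (ρ[a/f](R) ∪ π[d,a](ρ[a/b](ρ[d/g](S)))) → 10
  π[a]((ρ[a/f](R) ∪ π[d,a](ρ[a/b](ρ[d/g](S))))) → 10
  σ[a>=2](π[a]((ρ[a/f](R) ∪ π[d,a](ρ[a/b](ρ[d/g](S)))))) → 10
E2 per-node cardinality:
  R → 6
  ρ[a/f](R) → 6
  S → 4
  ρ[d/g](S) → 4
  ρ[a/b](ρ[d/g](S)) → 4
  π[d,a](ρ[a/b](ρ[d/g](S))) → 4
  (ρ[a/f](R) ∪ π[d,a](ρ[a/b](ρ[d/g](S)))) → 10
  π[a]((ρ[a/f](R) ∪ π[d,a](ρ[a/b](ρ[d/g](S))))) → 10
  σ[a<2](π[a]((ρ[a/f](R) ∪ π[d,a](ρ[a/b](ρ[d/g](S)))))) → 0

E1 result:
a
2
3
3
5
5
7
8
8
9
9
E2 result:
a
(0 rows)
Witness: (7,) appears 1× in E1 but 0× in E2.

no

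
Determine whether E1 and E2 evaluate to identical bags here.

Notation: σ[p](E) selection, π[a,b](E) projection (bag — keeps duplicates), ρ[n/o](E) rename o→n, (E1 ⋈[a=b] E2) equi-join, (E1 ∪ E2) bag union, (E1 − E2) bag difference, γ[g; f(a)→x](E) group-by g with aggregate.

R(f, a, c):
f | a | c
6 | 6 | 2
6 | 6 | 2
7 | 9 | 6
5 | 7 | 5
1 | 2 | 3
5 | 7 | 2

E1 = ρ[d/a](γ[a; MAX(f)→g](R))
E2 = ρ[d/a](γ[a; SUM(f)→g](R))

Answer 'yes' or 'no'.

E1 stepwise |·|:
  R → 6
  γ[a; MAX(f)→g](R) → 4
  ρ[d/a](γ[a; MAX(f)→g](R)) → 4
E2 stepwise |·|:
  R → 6
  γ[a; SUM(f)→g](R) → 4
  ρ[d/a](γ[a; SUM(f)→g](R)) → 4

E1 result:
d | g
2 | 1
6 | 6
7 | 5
9 | 7
E2 result:
d | g
2 | 1
6 | 12
7 | 10
9 | 7
Witness: (6, 12) appears 0× in E1 but 1× in E2.

no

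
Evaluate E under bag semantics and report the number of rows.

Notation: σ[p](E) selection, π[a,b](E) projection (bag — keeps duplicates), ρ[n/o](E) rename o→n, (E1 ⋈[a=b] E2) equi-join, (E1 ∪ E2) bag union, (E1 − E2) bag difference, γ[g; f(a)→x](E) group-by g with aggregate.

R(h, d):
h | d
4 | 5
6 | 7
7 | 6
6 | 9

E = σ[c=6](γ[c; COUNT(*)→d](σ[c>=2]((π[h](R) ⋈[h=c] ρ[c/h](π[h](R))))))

Row counts bottom-up:
  R → 4
  π[h](R) → 4
  R → 4
  π[h](R) → 4
  ρ[c/h](π[h](R)) → 4
  (π[h](R) ⋈[h=c] ρ[c/h](π[h](R))) → 6
  σ[c>=2]((π[h](R) ⋈[h=c] ρ[c/h](π[h](R)))) → 6
  γ[c; COUNT(*)→d](σ[c>=2]((π[h](R) ⋈[h=c] ρ[c/h](π[h](R))))) → 3
  σ[c=6](γ[c; COUNT(*)→d](σ[c>=2]((π[h](R) ⋈[h=c] ρ[c/h](π[h](R)))))) → 1

|E| = 1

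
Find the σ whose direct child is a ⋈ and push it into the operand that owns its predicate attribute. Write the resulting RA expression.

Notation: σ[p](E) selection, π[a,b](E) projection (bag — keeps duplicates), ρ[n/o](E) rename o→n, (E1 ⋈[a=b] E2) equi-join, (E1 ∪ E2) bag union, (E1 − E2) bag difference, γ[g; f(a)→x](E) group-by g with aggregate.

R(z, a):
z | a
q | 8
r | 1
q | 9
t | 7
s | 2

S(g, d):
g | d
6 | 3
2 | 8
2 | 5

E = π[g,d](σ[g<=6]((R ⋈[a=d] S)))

σ filters on g, owned by the right side.
E' = π[g,d]((R ⋈[a=d] σ[g<=6](S)))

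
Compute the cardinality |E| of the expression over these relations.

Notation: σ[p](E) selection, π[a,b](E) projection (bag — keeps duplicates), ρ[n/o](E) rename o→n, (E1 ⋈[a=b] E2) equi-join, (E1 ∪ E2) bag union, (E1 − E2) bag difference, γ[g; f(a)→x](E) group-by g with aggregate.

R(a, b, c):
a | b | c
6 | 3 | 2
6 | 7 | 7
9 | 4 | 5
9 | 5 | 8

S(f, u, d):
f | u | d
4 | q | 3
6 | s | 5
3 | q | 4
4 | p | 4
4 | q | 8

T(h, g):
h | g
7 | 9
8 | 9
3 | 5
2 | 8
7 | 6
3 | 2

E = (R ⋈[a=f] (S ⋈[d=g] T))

Row counts bottom-up:
  R → 4
  S → 5
  T → 6
  (S ⋈[d=g] T) → 2
  (R ⋈[a=f] (S ⋈[d=g] T)) → 2

|E| = 2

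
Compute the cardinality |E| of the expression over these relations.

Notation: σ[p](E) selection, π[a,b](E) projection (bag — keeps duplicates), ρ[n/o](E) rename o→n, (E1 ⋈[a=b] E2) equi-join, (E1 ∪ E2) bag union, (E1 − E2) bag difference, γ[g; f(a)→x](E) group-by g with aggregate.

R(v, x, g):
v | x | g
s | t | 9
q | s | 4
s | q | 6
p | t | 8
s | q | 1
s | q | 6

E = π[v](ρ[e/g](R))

Subexpression sizes:
  R → 6
  ρ[e/g](R) → 6
  π[v](ρ[e/g](R)) → 6

|E| = 6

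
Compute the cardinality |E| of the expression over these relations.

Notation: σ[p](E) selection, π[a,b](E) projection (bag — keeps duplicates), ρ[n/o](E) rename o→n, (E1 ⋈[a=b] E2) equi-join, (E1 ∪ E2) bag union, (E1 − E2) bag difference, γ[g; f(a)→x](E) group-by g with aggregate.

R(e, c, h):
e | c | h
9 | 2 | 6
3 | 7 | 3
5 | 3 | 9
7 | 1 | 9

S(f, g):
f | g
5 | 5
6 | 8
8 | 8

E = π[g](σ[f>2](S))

Subexpression sizes:
  S → 3
  σ[f>2](S) → 3
  π[g](σ[f>2](S)) → 3

|E| = 3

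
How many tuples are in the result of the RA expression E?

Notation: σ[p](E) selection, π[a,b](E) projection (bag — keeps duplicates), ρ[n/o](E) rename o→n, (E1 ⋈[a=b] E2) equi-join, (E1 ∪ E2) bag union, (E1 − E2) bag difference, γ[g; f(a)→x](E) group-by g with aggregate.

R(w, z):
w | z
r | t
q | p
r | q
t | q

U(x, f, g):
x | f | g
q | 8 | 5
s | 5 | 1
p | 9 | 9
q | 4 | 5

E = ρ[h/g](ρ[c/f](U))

Per-node cardinality:
  U → 4
  ρ[c/f](U) → 4
  ρ[h/g](ρ[c/f](U)) → 4

|E| = 4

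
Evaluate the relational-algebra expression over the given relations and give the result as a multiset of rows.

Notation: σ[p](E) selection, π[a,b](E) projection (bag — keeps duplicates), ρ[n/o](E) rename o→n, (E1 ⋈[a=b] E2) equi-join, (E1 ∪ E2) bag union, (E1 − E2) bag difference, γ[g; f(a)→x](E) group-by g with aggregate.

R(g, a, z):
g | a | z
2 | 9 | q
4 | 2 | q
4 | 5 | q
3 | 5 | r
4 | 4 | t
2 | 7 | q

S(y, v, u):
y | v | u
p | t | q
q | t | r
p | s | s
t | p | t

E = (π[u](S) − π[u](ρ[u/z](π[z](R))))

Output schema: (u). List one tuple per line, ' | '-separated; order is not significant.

Row counts bottom-up:
  S → 4
  π[u](S) → 4
  R → 6
  π[z](R) → 6
  ρ[u/z](π[z](R)) → 6
  π[u](ρ[u/z](π[z](R))) → 6
  (π[u](S) − π[u](ρ[u/z](π[z](R)))) → 1

== RESULT ==
u
s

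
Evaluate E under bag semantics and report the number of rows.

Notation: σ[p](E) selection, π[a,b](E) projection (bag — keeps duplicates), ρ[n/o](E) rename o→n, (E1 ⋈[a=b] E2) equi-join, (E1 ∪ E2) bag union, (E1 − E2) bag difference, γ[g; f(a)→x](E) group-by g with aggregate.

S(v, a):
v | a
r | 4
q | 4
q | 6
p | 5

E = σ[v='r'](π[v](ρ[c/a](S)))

Per-node cardinality:
  S → 4
  ρ[c/a](S) → 4
  π[v](ρ[c/a](S)) → 4
  σ[v='r'](π[v](ρ[c/a](S))) → 1

|E| = 1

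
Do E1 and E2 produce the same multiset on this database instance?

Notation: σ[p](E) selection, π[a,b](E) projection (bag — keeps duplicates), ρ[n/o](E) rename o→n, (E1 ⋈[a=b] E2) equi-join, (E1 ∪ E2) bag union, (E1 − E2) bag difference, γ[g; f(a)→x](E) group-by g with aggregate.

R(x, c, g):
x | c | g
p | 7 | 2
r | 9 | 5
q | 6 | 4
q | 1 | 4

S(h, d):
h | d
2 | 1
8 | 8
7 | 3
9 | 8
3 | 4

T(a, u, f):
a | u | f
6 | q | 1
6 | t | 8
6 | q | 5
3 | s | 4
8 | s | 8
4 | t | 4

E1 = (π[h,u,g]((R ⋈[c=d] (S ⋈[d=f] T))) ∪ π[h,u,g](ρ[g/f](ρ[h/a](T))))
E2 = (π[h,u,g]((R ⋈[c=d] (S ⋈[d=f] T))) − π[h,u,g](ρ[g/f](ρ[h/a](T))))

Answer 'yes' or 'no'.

E1 stepwise |·|:
  R → 4
  S → 5
  T → 6
  (S ⋈[d=f] T) → 7
  (R ⋈[c=d] (S ⋈[d=f] T)) → 1
  π[h,u,g]((R ⋈[c=d] (S ⋈[d=f] T))) → 1
  T → 6
  ρ[h/a](T) → 6
  ρ[g/f](ρ[h/a](T)) → 6
  π[h,u,g](ρ[g/f](ρ[h/a](T))) → 6
  (π[h,u,g]((R ⋈[c=d] (S ⋈[d=f] T))) ∪ π[h,u,g](ρ[g/f](ρ[h/a](T)))) → 7
E2 stepwise |·|:
  R → 4
  S → 5
  T → 6
  (S ⋈[d=f] T) → 7
  (R ⋈[c=d] (S ⋈[d=f] T)) → 1
  π[h,u,g]((R ⋈[c=d] (S ⋈[d=f] T))) → 1
  T → 6
  ρ[h/a](T) → 6
  ρ[g/f](ρ[h/a](T)) → 6
  π[h,u,g](ρ[g/f](ρ[h/a](T))) → 6
  (π[h,u,g]((R ⋈[c=d] (S ⋈[d=f] T))) − π[h,u,g](ρ[g/f](ρ[h/a](T)))) → 1

E1 result:
h | u | g
2 | q | 4
3 | s | 4
4 | t | 4
6 | q | 1
6 | q | 5
6 | t | 8
8 | s | 8
E2 result:
h | u | g
2 | q | 4
Witness: (6, 't', 8) appears 1× in E1 but 0× in E2.

no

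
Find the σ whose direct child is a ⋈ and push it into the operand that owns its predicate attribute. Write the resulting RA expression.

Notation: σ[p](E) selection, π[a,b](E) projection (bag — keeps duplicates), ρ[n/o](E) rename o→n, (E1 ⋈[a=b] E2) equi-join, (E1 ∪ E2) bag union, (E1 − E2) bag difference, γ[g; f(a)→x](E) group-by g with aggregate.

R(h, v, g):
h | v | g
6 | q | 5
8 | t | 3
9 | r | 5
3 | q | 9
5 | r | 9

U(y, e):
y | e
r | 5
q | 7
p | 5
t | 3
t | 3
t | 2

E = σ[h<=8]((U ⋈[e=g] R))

σ filters on h, owned by the right side.
E' = (U ⋈[e=g] σ[h<=8](R))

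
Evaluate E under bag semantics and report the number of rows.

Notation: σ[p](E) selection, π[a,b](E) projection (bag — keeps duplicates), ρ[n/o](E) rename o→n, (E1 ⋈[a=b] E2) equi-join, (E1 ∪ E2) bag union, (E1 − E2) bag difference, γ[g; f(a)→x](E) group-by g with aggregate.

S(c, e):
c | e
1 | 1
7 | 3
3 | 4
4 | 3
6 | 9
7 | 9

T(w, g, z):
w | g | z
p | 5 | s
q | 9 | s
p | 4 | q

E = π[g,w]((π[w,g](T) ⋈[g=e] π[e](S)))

Per-node cardinality:
  T → 3
  π[w,g](T) → 3
  S → 6
  π[e](S) → 6
  (π[w,g](T) ⋈[g=e] π[e](S)) → 3
  π[g,w]((π[w,g](T) ⋈[g=e] π[e](S))) → 3

|E| = 3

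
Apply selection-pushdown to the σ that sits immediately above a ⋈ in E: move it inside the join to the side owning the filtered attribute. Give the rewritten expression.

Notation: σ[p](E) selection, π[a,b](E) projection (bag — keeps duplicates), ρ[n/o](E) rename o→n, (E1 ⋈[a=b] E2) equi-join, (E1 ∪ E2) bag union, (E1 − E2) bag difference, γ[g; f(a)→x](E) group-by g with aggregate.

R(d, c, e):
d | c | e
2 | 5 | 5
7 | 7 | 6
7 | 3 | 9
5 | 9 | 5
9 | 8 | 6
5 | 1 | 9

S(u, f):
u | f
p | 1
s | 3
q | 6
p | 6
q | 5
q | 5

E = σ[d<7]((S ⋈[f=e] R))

σ filters on d, owned by the right side.
E' = (S ⋈[f=e] σ[d<7](R))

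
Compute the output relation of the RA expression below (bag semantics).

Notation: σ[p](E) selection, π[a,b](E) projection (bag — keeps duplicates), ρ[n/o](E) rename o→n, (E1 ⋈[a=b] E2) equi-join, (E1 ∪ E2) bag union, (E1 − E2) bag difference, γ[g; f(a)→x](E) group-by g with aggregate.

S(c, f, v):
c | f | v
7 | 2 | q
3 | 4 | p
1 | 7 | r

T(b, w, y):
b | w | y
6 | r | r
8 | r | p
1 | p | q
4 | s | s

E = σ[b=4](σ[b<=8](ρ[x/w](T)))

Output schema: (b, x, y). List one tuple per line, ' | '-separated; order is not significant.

Stepwise |·|:
  T → 4
  ρ[x/w](T) → 4
  σ[b<=8](ρ[x/w](T)) → 4
  σ[b=4](σ[b<=8](ρ[x/w](T))) → 1

== RESULT ==
b | x | y
4 | s | s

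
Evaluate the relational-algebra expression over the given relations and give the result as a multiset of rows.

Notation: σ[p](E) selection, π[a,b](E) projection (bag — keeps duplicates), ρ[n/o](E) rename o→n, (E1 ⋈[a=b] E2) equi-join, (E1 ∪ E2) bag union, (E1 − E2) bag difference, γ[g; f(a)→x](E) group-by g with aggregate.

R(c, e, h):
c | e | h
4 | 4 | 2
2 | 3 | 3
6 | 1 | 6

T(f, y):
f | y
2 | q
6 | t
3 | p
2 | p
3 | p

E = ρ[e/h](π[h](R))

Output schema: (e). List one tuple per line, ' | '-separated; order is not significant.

Stepwise |·|:
  R → 3
  π[h](R) → 3
  ρ[e/h](π[h](R)) → 3

== RESULT ==
e
2
3
6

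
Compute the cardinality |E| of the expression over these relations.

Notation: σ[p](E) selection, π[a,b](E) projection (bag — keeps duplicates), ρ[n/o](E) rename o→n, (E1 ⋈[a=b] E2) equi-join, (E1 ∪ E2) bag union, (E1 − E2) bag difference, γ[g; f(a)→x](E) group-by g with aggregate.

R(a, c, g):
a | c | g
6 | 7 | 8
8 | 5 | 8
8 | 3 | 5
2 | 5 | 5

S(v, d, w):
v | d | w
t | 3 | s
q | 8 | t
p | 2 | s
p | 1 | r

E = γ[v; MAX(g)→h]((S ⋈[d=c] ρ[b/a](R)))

Subexpression sizes:
  S → 4
  R → 4
  ρ[b/a](R) → 4
  (S ⋈[d=c] ρ[b/a](R)) → 1
  γ[v; MAX(g)→h]((S ⋈[d=c] ρ[b/a](R))) → 1

|E| = 1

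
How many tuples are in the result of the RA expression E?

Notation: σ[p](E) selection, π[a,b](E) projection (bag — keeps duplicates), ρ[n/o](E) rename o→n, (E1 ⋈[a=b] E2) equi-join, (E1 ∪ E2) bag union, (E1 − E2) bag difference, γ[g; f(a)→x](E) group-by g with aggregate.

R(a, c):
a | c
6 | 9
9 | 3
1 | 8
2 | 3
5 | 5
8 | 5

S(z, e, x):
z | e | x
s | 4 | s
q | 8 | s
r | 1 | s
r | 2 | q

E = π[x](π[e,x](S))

Per-node cardinality:
  S → 4
  π[e,x](S) → 4
  π[x](π[e,x](S)) → 4

|E| = 4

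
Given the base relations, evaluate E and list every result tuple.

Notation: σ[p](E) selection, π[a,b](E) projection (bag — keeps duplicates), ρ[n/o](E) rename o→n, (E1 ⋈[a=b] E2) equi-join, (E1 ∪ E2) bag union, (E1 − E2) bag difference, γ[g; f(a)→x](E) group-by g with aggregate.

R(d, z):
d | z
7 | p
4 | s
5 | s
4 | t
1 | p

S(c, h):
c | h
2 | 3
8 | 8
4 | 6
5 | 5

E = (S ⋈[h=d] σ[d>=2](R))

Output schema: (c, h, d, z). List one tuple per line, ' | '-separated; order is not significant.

Per-node cardinality:
  S → 4
  R → 5
  σ[d>=2](R) → 4
  (S ⋈[h=d] σ[d>=2](R)) → 1

== RESULT ==
c | h | d | z
5 | 5 | 5 | s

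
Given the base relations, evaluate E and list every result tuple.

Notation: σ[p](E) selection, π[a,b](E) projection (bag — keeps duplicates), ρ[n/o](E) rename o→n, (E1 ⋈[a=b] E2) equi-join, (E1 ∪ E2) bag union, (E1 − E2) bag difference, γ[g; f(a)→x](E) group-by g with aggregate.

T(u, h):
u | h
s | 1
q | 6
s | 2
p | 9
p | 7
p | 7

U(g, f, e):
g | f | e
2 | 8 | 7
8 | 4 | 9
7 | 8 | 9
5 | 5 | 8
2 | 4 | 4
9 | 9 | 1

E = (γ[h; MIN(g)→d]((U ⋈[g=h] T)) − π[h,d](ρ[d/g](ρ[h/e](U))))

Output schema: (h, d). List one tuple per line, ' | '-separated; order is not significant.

Per-node cardinality:
  U → 6
  T → 6
  (U ⋈[g=h] T) → 5
  γ[h; MIN(g)→d]((U ⋈[g=h] T)) → 3
  U → 6
  ρ[h/e](U) → 6
  ρ[d/g](ρ[h/e](U)) → 6
  π[h,d](ρ[d/g](ρ[h/e](U))) → 6
  (γ[h; MIN(g)→d]((U ⋈[g=h] T)) − π[h,d](ρ[d/g](ρ[h/e](U)))) → 3

== RESULT ==
h | d
2 | 2
7 | 7
9 | 9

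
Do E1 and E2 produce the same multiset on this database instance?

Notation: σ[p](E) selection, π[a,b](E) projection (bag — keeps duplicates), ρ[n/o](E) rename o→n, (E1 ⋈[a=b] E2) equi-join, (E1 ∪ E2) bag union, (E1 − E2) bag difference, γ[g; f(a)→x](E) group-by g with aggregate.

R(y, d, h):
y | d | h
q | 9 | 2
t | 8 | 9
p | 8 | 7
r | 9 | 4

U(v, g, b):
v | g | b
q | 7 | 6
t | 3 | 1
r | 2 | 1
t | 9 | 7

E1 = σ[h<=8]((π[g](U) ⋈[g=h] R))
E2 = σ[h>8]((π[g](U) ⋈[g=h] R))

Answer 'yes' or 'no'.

E1 row counts bottom-up:
  U → 4
  π[g](U) → 4
  R → 4
  (π[g](U) ⋈[g=h] R) → 3
  σ[h<=8]((π[g](U) ⋈[g=h] R)) → 2
E2 row counts bottom-up:
  U → 4
  π[g](U) → 4
  R → 4
  (π[g](U) ⋈[g=h] R) → 3
  σ[h>8]((π[g](U) ⋈[g=h] R)) → 1

E1 result:
g | y | d | h
2 | q | 9 | 2
7 | p | 8 | 7
E2 result:
g | y | d | h
9 | t | 8 | 9
Witness: (7, 'p', 8, 7) appears 1× in E1 but 0× in E2.

no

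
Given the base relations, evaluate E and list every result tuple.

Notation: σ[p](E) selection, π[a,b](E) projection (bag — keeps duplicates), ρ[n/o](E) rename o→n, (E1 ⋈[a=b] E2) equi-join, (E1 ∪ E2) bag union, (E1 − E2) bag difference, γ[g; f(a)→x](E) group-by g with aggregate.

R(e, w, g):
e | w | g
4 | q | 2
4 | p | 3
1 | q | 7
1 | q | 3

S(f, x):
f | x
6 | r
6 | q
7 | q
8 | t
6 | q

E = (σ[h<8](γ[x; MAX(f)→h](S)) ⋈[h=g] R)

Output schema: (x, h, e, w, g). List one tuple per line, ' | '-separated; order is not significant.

Row counts bottom-up:
  S → 5
  γ[x; MAX(f)→h](S) → 3
  σ[h<8](γ[x; MAX(f)→h](S)) → 2
  R → 4
  (σ[h<8](γ[x; MAX(f)→h](S)) ⋈[h=g] R) → 1

== RESULT ==
x | h | e | w | g
q | 7 | 1 | q | 7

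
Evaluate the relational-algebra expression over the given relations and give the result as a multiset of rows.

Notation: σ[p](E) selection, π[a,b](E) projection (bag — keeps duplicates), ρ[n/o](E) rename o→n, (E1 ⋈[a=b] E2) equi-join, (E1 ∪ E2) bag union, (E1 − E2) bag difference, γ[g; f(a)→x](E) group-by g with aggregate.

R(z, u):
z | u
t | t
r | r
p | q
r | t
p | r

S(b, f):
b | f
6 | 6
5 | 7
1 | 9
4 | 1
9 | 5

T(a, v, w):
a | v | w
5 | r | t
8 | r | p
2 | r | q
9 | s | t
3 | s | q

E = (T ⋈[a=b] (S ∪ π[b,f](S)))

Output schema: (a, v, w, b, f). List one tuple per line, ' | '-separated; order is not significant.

Subexpression sizes:
  T → 5
  S → 5
  S → 5
  π[b,f](S) → 5
  (S ∪ π[b,f](S)) → 10
  (T ⋈[a=b] (S ∪ π[b,f](S))) → 4

== RESULT ==
a | v | w | b | f
5 | r | t | 5 | 7
5 | r | t | 5 | 7
9 | s | t | 9 | 5
9 | s | t | 9 | 5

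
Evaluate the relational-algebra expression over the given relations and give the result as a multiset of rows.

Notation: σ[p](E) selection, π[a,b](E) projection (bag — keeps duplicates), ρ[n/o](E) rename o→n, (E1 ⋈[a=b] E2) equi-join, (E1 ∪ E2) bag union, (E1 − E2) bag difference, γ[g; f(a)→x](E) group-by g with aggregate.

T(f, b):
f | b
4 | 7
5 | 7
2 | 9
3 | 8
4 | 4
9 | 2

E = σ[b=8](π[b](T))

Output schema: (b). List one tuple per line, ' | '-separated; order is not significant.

Row counts bottom-up:
  T → 6
  π[b](T) → 6
  σ[b=8](π[b](T)) → 1

== RESULT ==
b
8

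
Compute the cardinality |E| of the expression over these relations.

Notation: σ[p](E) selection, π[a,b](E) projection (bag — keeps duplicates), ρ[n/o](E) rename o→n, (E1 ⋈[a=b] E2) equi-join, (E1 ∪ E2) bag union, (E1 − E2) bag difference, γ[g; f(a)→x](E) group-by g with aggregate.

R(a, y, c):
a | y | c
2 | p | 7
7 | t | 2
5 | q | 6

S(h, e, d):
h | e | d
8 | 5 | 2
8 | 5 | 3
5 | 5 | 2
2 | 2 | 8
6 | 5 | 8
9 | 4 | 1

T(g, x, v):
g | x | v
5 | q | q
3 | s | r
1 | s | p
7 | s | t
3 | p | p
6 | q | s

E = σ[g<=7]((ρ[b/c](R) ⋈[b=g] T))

Stepwise |·|:
  R → 3
  ρ[b/c](R) → 3
  T → 6
  (ρ[b/c](R) ⋈[b=g] T) → 2
  σ[g<=7]((ρ[b/c](R) ⋈[b=g] T)) → 2

|E| = 2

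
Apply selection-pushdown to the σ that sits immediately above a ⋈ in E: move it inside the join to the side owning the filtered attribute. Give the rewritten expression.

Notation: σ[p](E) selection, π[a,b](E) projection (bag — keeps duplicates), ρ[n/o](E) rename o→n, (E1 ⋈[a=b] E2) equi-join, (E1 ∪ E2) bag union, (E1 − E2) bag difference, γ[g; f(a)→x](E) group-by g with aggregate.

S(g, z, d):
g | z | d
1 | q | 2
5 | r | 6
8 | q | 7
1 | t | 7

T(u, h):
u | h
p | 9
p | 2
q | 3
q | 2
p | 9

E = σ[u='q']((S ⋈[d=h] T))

σ filters on u, owned by the right side.
E' = (S ⋈[d=h] σ[u='q'](T))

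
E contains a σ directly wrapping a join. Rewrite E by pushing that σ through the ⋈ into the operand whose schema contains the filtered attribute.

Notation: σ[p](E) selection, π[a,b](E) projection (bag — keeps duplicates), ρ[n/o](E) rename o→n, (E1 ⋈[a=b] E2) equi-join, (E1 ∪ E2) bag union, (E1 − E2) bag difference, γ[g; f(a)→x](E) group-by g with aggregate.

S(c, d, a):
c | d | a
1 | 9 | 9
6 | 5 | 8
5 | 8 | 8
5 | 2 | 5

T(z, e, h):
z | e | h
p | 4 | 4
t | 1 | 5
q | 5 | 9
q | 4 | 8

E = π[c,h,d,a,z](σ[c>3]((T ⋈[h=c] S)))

σ filters on c, owned by the right side.
E' = π[c,h,d,a,z]((T ⋈[h=c] σ[c>3](S)))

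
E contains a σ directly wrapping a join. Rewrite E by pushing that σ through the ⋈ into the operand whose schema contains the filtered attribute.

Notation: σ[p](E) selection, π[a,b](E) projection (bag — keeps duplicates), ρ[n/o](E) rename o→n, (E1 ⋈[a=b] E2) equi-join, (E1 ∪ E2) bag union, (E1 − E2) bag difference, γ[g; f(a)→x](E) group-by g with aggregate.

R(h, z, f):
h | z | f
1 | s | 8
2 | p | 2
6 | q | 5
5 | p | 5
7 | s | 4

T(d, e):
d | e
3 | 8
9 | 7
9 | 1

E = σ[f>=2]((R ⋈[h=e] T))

σ filters on f, owned by the left side.
E' = (σ[f>=2](R) ⋈[h=e] T)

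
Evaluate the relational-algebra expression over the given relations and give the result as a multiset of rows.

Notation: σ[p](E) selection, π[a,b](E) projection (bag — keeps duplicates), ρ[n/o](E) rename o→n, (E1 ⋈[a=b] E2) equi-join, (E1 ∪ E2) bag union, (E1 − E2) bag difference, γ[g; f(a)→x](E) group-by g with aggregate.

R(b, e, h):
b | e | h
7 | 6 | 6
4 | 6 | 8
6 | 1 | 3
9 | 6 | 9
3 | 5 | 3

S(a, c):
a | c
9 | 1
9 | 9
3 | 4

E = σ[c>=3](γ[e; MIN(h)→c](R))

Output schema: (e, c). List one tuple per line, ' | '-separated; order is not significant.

Row counts bottom-up:
  R → 5
  γ[e; MIN(h)→c](R) → 3
  σ[c>=3](γ[e; MIN(h)→c](R)) → 3

== RESULT ==
e | c
1 | 3
5 | 3
6 | 6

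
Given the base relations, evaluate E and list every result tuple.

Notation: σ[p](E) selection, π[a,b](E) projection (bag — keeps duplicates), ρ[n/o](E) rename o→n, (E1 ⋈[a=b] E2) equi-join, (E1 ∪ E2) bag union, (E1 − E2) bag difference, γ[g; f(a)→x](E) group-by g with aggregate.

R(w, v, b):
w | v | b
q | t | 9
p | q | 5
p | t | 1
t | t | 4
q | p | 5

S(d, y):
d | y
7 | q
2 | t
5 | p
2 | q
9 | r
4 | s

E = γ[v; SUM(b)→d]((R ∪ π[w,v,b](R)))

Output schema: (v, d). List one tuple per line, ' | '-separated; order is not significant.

Subexpression sizes:
  R → 5
  R → 5
  π[w,v,b](R) → 5
  (R ∪ π[w,v,b](R)) → 10
  γ[v; SUM(b)→d]((R ∪ π[w,v,b](R))) → 3

== RESULT ==
v | d
p | 10
q | 10
t | 28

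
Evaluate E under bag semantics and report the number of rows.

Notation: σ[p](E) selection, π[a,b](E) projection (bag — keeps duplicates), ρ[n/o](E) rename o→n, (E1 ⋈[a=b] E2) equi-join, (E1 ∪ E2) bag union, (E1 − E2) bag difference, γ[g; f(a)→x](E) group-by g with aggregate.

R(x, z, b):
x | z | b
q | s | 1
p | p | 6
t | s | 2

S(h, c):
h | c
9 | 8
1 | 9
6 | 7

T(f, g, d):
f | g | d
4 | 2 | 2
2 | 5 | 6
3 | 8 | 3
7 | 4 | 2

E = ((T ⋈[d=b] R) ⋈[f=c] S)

Subexpression sizes:
  T → 4
  R → 3
  (T ⋈[d=b] R) → 3
  S → 3
  ((T ⋈[d=b] R) ⋈[f=c] S) → 1

|E| = 1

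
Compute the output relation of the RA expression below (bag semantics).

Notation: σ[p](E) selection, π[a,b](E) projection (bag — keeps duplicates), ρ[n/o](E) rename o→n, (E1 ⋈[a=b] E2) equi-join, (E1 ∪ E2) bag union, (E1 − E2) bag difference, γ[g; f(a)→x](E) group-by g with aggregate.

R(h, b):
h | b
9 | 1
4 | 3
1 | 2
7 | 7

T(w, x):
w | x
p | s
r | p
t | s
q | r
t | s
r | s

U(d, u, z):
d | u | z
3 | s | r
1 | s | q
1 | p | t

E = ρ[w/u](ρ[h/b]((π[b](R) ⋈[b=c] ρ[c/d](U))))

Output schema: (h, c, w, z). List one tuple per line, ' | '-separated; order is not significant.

Per-node cardinality:
  R → 4
  π[b](R) → 4
  U → 3
  ρ[c/d](U) → 3
  (π[b](R) ⋈[b=c] ρ[c/d](U)) → 3
  ρ[h/b]((π[b](R) ⋈[b=c] ρ[c/d](U))) → 3
  ρ[w/u](ρ[h/b]((π[b](R) ⋈[b=c] ρ[c/d](U)))) → 3

== RESULT ==
h | c | w | z
1 | 1 | p | t
1 | 1 | s | q
3 | 3 | s | r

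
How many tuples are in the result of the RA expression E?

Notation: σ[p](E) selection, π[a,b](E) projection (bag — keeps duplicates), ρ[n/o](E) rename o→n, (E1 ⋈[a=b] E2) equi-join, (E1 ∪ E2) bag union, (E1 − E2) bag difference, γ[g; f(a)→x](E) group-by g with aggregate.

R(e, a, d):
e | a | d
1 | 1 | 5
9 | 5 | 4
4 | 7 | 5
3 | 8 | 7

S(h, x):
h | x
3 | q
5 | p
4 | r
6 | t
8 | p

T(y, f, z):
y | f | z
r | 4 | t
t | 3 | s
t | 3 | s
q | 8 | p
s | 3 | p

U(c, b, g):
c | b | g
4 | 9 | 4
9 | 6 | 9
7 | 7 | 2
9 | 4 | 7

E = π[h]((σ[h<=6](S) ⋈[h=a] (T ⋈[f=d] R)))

Stepwise |·|:
  S → 5
  σ[h<=6](S) → 4
  T → 5
  R → 4
  (T ⋈[f=d] R) → 1
  (σ[h<=6](S) ⋈[h=a] (T ⋈[f=d] R)) → 1
  π[h]((σ[h<=6](S) ⋈[h=a] (T ⋈[f=d] R))) → 1

|E| = 1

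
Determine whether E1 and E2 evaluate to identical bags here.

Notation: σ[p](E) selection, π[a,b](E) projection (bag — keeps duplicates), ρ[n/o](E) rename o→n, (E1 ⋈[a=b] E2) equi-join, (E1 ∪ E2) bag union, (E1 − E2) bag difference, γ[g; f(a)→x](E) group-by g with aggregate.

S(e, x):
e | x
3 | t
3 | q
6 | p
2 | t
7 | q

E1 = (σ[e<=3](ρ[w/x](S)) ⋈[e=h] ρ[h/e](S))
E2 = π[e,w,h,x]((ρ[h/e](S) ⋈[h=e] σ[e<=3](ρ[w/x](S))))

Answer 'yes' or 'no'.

E1 subexpression sizes:
  S → 5
  ρ[w/x](S) → 5
  σ[e<=3](ρ[w/x](S)) → 3
  S → 5
  ρ[h/e](S) → 5
  (σ[e<=3](ρ[w/x](S)) ⋈[e=h] ρ[h/e](S)) → 5
E2 subexpression sizes:
  S → 5
  ρ[h/e](S) → 5
  S → 5
  ρ[w/x](S) → 5
  σ[e<=3](ρ[w/x](S)) → 3
  (ρ[h/e](S) ⋈[h=e] σ[e<=3](ρ[w/x](S))) → 5
  π[e,w,h,x]((ρ[h/e](S) ⋈[h=e] σ[e<=3](ρ[w/x](S)))) → 5

E1 and E2 produce the same multiset:
e | w | h | x
2 | t | 2 | t
3 | q | 3 | q
3 | q | 3 | t
3 | t | 3 | q
3 | t | 3 | t

yes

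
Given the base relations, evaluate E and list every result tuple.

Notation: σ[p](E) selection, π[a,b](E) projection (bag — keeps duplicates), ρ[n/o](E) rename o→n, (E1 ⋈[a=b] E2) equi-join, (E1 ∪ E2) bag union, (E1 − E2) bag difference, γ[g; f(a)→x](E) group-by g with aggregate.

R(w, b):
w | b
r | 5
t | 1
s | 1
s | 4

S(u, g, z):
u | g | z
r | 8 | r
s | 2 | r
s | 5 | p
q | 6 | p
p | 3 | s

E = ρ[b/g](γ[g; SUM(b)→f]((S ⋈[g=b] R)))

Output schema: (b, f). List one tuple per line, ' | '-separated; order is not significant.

Subexpression sizes:
  S → 5
  R → 4
  (S ⋈[g=b] R) → 1
  γ[g; SUM(b)→f]((S ⋈[g=b] R)) → 1
  ρ[b/g](γ[g; SUM(b)→f]((S ⋈[g=b] R))) → 1

== RESULT ==
b | f
5 | 5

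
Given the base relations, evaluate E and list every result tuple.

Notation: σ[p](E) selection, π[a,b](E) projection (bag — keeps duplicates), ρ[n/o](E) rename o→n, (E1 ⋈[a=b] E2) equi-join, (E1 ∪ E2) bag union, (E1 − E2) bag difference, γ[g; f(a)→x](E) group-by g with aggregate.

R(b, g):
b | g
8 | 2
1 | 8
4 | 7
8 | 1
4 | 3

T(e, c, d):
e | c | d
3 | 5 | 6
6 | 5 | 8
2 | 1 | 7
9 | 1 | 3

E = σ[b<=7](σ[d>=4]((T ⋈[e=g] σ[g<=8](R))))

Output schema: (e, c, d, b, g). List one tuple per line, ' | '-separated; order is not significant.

Subexpression sizes:
  T → 4
  R → 5
  σ[g<=8](R) → 5
  (T ⋈[e=g] σ[g<=8](R)) → 2
  σ[d>=4]((T ⋈[e=g] σ[g<=8](R))) → 2
  σ[b<=7](σ[d>=4]((T ⋈[e=g] σ[g<=8](R)))) → 1

== RESULT ==
e | c | d | b | g
3 | 5 | 6 | 4 | 3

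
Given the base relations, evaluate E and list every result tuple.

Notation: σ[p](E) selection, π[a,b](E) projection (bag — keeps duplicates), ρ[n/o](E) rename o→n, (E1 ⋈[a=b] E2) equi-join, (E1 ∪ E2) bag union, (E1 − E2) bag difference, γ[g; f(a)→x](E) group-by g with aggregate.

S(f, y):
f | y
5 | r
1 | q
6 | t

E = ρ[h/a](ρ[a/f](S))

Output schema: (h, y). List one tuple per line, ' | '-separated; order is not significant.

Stepwise |·|:
  S → 3
  ρ[a/f](S) → 3
  ρ[h/a](ρ[a/f](S)) → 3

== RESULT ==
h | y
1 | q
5 | r
6 | t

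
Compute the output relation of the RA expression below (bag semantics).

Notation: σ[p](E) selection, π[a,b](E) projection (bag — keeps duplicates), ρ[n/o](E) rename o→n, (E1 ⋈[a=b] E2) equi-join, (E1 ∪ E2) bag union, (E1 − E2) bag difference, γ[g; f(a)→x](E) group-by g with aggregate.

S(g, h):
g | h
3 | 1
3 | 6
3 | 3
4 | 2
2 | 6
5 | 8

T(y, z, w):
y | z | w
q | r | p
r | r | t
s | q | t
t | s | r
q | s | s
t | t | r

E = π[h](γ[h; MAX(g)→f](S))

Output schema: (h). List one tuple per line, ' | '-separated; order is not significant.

Per-node cardinality:
  S → 6
  γ[h; MAX(g)→f](S) → 5
  π[h](γ[h; MAX(g)→f](S)) → 5

== RESULT ==
h
1
2
3
6
8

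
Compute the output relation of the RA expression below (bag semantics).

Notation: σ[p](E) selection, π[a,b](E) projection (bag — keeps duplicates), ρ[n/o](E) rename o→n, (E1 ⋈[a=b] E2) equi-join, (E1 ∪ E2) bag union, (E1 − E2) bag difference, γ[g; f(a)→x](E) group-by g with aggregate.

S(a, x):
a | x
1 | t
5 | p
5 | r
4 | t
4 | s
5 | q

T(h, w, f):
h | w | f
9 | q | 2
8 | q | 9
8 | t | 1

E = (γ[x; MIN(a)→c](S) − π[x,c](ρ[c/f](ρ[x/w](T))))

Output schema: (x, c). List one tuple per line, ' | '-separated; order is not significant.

Stepwise |·|:
  S → 6
  γ[x; MIN(a)→c](S) → 5
  T → 3
  ρ[x/w](T) → 3
  ρ[c/f](ρ[x/w](T)) → 3
  π[x,c](ρ[c/f](ρ[x/w](T))) → 3
  (γ[x; MIN(a)→c](S) − π[x,c](ρ[c/f](ρ[x/w](T)))) → 4

== RESULT ==
x | c
p | 5
q | 5
r | 5
s | 4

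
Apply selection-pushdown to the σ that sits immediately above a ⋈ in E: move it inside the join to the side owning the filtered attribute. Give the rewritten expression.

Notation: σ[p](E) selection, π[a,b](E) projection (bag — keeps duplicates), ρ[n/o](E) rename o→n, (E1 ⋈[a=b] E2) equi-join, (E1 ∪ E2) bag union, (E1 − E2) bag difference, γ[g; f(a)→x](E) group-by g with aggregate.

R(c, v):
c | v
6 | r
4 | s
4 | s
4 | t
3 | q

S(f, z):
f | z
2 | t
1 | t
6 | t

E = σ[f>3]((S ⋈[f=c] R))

σ filters on f, owned by the left side.
E' = (σ[f>3](S) ⋈[f=c] R)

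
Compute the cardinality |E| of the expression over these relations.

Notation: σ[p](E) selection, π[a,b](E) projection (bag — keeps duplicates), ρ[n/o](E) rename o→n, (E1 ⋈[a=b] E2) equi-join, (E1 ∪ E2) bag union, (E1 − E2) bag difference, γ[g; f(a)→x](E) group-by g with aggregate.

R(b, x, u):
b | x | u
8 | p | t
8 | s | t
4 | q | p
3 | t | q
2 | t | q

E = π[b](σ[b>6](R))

Subexpression sizes:
  R → 5
  σ[b>6](R) → 2
  π[b](σ[b>6](R)) → 2

|E| = 2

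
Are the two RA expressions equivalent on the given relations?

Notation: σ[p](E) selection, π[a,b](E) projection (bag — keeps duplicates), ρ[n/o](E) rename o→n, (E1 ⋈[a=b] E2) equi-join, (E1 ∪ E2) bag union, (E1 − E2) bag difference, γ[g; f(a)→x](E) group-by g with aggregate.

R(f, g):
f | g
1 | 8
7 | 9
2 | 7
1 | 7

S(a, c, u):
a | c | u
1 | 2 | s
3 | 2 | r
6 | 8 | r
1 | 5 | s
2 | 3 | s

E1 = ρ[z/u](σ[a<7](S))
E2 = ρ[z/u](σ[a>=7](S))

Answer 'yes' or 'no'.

E1 row counts bottom-up:
  S → 5
  σ[a<7](S) → 5
  ρ[z/u](σ[a<7](S)) → 5
E2 row counts bottom-up:
  S → 5
  σ[a>=7](S) → 0
  ρ[z/u](σ[a>=7](S)) → 0

E1 result:
a | c | z
1 | 2 | s
1 | 5 | s
2 | 3 | s
3 | 2 | r
6 | 8 | r
E2 result:
a | c | z
(0 rows)
Witness: (1, 2, 's') appears 1× in E1 but 0× in E2.

no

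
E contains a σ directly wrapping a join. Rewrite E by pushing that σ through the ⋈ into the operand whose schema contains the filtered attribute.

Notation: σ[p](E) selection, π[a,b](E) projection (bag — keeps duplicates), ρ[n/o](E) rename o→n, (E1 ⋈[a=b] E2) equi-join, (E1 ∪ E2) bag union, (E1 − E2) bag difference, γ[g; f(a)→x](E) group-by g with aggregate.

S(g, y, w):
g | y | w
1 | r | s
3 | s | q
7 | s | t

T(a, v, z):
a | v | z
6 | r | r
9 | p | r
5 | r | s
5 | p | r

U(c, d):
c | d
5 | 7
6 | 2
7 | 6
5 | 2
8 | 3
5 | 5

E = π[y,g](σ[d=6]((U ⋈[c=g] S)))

σ filters on d, owned by the left side.
E' = π[y,g]((σ[d=6](U) ⋈[c=g] S))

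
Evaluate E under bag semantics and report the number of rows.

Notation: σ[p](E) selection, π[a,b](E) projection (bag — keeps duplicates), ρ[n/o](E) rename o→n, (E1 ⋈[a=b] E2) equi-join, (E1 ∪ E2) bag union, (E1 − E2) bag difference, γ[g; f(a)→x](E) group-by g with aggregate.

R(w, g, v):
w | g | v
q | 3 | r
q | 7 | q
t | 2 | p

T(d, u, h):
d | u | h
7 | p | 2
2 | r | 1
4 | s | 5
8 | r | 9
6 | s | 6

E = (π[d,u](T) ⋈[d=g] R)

Per-node cardinality:
  T → 5
  π[d,u](T) → 5
  R → 3
  (π[d,u](T) ⋈[d=g] R) → 2

|E| = 2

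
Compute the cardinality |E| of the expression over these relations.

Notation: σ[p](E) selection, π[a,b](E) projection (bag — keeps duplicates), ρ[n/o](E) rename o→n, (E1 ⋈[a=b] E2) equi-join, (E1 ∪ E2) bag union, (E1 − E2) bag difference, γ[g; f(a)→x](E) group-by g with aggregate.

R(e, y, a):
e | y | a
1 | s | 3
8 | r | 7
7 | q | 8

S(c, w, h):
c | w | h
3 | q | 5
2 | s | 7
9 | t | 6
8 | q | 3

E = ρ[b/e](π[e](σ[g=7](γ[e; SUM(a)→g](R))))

Stepwise |·|:
  R → 3
  γ[e; SUM(a)→g](R) → 3
  σ[g=7](γ[e; SUM(a)→g](R)) → 1
  π[e](σ[g=7](γ[e; SUM(a)→g](R))) → 1
  ρ[b/e](π[e](σ[g=7](γ[e; SUM(a)→g](R)))) → 1

|E| = 1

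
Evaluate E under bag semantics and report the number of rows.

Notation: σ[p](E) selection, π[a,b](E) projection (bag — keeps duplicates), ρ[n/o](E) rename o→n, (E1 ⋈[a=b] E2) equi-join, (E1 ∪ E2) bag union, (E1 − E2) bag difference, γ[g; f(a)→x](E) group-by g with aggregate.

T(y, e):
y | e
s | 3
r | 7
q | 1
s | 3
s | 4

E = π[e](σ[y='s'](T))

Row counts bottom-up:
  T → 5
  σ[y='s'](T) → 3
  π[e](σ[y='s'](T)) → 3

|E| = 3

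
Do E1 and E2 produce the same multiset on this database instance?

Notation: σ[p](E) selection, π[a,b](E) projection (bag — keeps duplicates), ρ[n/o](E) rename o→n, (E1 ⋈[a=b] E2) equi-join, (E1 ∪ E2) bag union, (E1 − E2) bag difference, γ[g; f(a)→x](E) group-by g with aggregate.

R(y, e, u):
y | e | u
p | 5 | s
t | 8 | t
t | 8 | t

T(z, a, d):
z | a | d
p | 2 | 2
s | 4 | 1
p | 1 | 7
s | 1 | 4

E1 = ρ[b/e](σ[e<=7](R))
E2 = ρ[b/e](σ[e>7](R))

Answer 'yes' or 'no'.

E1 row counts bottom-up:
  R → 3
  σ[e<=7](R) → 1
  ρ[b/e](σ[e<=7](R)) → 1
E2 row counts bottom-up:
  R → 3
  σ[e>7](R) → 2
  ρ[b/e](σ[e>7](R)) → 2

E1 result:
y | b | u
p | 5 | s
E2 result:
y | b | u
t | 8 | t
t | 8 | t
Witness: ('t', 8, 't') appears 0× in E1 but 2× in E2.

no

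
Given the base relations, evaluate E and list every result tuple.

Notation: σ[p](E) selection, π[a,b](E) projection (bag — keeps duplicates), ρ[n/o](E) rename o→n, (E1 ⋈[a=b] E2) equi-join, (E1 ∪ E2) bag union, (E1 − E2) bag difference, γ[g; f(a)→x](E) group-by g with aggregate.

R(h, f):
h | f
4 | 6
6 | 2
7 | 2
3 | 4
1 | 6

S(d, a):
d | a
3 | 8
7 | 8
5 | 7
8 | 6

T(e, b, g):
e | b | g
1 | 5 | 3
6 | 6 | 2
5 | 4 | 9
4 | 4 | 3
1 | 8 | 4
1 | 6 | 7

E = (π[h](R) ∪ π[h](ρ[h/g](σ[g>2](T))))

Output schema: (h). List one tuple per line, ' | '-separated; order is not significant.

Subexpression sizes:
  R → 5
  π[h](R) → 5
  T → 6
  σ[g>2](T) → 5
  ρ[h/g](σ[g>2](T)) → 5
  π[h](ρ[h/g](σ[g>2](T))) → 5
  (π[h](R) ∪ π[h](ρ[h/g](σ[g>2](T)))) → 10

== RESULT ==
h
1
3
3
3
4
4
6
7
7
9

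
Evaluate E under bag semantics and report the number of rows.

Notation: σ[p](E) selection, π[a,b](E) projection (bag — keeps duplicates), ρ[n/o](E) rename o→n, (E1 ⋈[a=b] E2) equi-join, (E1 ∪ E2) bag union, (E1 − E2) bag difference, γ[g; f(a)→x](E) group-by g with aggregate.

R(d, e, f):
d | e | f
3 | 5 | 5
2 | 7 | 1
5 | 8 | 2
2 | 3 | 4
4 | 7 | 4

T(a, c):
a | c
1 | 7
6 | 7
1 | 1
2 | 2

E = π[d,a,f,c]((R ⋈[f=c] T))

Per-node cardinality:
  R → 5
  T → 4
  (R ⋈[f=c] T) → 2
  π[d,a,f,c]((R ⋈[f=c] T)) → 2

|E| = 2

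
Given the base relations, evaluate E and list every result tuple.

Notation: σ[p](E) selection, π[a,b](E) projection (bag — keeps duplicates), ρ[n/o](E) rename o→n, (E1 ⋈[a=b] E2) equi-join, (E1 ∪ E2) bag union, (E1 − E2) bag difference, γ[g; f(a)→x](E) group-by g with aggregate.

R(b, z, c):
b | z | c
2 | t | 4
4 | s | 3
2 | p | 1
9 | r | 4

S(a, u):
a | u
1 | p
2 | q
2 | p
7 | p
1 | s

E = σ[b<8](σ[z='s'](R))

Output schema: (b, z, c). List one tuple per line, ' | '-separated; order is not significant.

Stepwise |·|:
  R → 4
  σ[z='s'](R) → 1
  σ[b<8](σ[z='s'](R)) → 1

== RESULT ==
b | z | c
4 | s | 3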